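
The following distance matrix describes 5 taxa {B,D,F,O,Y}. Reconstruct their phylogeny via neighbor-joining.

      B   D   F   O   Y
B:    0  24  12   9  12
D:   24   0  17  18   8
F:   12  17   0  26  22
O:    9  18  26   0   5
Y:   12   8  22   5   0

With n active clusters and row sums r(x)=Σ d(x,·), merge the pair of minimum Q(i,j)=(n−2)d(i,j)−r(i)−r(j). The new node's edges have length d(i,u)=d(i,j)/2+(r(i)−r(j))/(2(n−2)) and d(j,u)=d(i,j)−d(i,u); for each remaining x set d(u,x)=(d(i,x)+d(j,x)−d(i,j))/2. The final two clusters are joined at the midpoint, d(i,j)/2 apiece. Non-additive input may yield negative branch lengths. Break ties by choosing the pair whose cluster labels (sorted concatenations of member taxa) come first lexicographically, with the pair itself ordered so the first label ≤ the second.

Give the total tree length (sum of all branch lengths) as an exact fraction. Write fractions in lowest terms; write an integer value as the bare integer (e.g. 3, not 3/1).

1. join B+F (d=12, Q=-98) ⇒ BF; edges |B|=8/3, |F|=28/3
  updated: d(BF,D)=29/2, d(BF,O)=23/2, d(BF,Y)=11
2. join BF+D (d=29/2, Q=-97/2) ⇒ BDF; edges |BF|=51/8, |D|=65/8
  updated: d(BDF,O)=15/2, d(BDF,Y)=9/4
3. join BDF+O (d=15/2, Q=-59/4) ⇒ BDFO; edges |BDF|=19/8, |O|=41/8
  updated: d(BDFO,Y)=-1/8
4. join BDFO+Y (d=-1/8) ⇒ BDFOY; edges |BDFO|=-1/16, |Y|=-1/16
final tree: ((((B:8/3,F:28/3):51/8,D:65/8):19/8,O:41/8):-1/16,Y:-1/16)
total length: 271/8

271/8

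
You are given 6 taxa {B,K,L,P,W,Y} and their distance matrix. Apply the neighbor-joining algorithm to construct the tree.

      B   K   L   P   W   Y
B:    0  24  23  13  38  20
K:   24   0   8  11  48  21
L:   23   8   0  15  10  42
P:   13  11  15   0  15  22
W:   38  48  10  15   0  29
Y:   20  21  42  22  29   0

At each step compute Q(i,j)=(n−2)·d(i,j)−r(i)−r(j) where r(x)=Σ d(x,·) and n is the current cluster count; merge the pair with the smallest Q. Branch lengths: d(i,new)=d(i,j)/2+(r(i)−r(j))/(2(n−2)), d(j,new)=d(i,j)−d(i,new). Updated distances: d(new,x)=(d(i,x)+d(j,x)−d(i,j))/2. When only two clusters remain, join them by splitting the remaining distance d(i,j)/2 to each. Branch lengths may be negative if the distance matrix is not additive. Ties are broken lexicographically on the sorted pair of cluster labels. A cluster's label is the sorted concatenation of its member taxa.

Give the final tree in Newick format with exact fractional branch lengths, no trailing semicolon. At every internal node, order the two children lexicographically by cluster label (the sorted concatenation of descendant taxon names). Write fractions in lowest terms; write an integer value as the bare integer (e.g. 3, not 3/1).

1. join L+W (d=10, Q=-198) ⇒ LW; edges |L|=-1/4, |W|=41/4
  updated: d(B,LW)=51/2, d(K,LW)=23, d(LW,P)=10, d(LW,Y)=61/2
2. join B+Y (d=20, Q=-116) ⇒ BY; edges |B|=49/6, |Y|=71/6
  updated: d(BY,K)=25/2, d(BY,LW)=18, d(BY,P)=15/2
3. join BY+K (d=25/2, Q=-119/2) ⇒ BKY; edges |BY|=33/8, |K|=67/8
  updated: d(BKY,LW)=57/4, d(BKY,P)=3
4. join BKY+LW (d=57/4, Q=-109/4) ⇒ BKLWY; edges |BKY|=29/8, |LW|=85/8
  updated: d(BKLWY,P)=-5/8
5. join BKLWY+P (d=-5/8) ⇒ BKLPWY; edges |BKLWY|=-5/16, |P|=-5/16
final tree: ((((B:49/6,Y:71/6):33/8,K:67/8):29/8,(L:-1/4,W:41/4):85/8):-5/16,P:-5/16)
total length: 449/8

((((B:49/6,Y:71/6):33/8,K:67/8):29/8,(L:-1/4,W:41/4):85/8):-5/16,P:-5/16)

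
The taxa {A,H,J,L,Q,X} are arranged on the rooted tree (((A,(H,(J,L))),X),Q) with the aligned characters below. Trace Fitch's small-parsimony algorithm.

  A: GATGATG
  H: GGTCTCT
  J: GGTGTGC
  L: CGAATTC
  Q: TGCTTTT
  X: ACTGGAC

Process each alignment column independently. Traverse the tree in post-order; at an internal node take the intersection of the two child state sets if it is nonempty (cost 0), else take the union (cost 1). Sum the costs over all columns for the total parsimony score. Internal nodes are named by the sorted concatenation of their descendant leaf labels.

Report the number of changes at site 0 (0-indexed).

site 0, node JL: J={G} ∪ L={C} → {C,G} (+1)
site 0, node HJL: H={G} ∩ JL={C,G} → {G} (+0)
site 0, node AHJL: A={G} ∩ HJL={G} → {G} (+0)
site 0, node AHJLX: AHJL={G} ∪ X={A} → {A,G} (+1)
site 0, node AHJLQX: AHJLX={A,G} ∪ Q={T} → {A,G,T} (+1)
site 1, node JL: J={G} ∩ L={G} → {G} (+0)
site 1, node HJL: H={G} ∩ JL={G} → {G} (+0)
site 1, node AHJL: A={A} ∪ HJL={G} → {A,G} (+1)
site 1, node AHJLX: AHJL={A,G} ∪ X={C} → {A,C,G} (+1)
site 1, node AHJLQX: AHJLX={A,C,G} ∩ Q={G} → {G} (+0)
site 2, node JL: J={T} ∪ L={A} → {A,T} (+1)
site 2, node HJL: H={T} ∩ JL={A,T} → {T} (+0)
site 2, node AHJL: A={T} ∩ HJL={T} → {T} (+0)
site 2, node AHJLX: AHJL={T} ∩ X={T} → {T} (+0)
site 2, node AHJLQX: AHJLX={T} ∪ Q={C} → {C,T} (+1)
site 3, node JL: J={G} ∪ L={A} → {A,G} (+1)
site 3, node HJL: H={C} ∪ JL={A,G} → {A,C,G} (+1)
site 3, node AHJL: A={G} ∩ HJL={A,C,G} → {G} (+0)
site 3, node AHJLX: AHJL={G} ∩ X={G} → {G} (+0)
site 3, node AHJLQX: AHJLX={G} ∪ Q={T} → {G,T} (+1)
site 4, node JL: J={T} ∩ L={T} → {T} (+0)
site 4, node HJL: H={T} ∩ JL={T} → {T} (+0)
site 4, node AHJL: A={A} ∪ HJL={T} → {A,T} (+1)
site 4, node AHJLX: AHJL={A,T} ∪ X={G} → {A,G,T} (+1)
site 4, node AHJLQX: AHJLX={A,G,T} ∩ Q={T} → {T} (+0)
site 5, node JL: J={G} ∪ L={T} → {G,T} (+1)
site 5, node HJL: H={C} ∪ JL={G,T} → {C,G,T} (+1)
site 5, node AHJL: A={T} ∩ HJL={C,G,T} → {T} (+0)
site 5, node AHJLX: AHJL={T} ∪ X={A} → {A,T} (+1)
site 5, node AHJLQX: AHJLX={A,T} ∩ Q={T} → {T} (+0)
site 6, node JL: J={C} ∩ L={C} → {C} (+0)
site 6, node HJL: H={T} ∪ JL={C} → {C,T} (+1)
site 6, node AHJL: A={G} ∪ HJL={C,T} → {C,G,T} (+1)
site 6, node AHJLX: AHJL={C,G,T} ∩ X={C} → {C} (+0)
site 6, node AHJLQX: AHJLX={C} ∪ Q={T} → {C,T} (+1)
per-site changes: [3, 2, 2, 3, 2, 3, 3]; total = 18

3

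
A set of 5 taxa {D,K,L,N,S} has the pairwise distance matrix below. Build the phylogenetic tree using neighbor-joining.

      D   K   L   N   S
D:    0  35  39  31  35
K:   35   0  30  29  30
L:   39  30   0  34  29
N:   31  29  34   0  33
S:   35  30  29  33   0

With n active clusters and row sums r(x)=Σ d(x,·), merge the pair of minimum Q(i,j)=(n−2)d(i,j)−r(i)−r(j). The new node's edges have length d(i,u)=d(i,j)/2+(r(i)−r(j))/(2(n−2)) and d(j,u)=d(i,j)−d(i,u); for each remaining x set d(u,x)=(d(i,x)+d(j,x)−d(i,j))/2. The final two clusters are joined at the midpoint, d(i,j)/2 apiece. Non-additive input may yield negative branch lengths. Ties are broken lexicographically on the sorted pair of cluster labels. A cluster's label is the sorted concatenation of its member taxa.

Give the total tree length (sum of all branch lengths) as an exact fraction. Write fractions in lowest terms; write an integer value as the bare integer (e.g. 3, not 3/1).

629/8

iteration 1: select D,N (d=31, Q=-174); attach at lengths (53/3, 40/3); label the merged cluster DN
  updated: d(DN,K)=33/2, d(DN,L)=21, d(DN,S)=37/2
iteration 2: select DN,K (d=33/2, Q=-199/2); attach at lengths (25/8, 107/8); label the merged cluster DKN
  updated: d(DKN,L)=69/4, d(DKN,S)=16
iteration 3: select DKN,L (d=69/4, Q=-249/4); attach at lengths (17/8, 121/8); label the merged cluster DKLN
  updated: d(DKLN,S)=111/8
iteration 4: select DKLN,S (d=111/8); attach at lengths (111/16, 111/16); label the merged cluster DKLNS
final tree: ((((D:53/3,N:40/3):25/8,K:107/8):17/8,L:121/8):111/16,S:111/16)
total length: 629/8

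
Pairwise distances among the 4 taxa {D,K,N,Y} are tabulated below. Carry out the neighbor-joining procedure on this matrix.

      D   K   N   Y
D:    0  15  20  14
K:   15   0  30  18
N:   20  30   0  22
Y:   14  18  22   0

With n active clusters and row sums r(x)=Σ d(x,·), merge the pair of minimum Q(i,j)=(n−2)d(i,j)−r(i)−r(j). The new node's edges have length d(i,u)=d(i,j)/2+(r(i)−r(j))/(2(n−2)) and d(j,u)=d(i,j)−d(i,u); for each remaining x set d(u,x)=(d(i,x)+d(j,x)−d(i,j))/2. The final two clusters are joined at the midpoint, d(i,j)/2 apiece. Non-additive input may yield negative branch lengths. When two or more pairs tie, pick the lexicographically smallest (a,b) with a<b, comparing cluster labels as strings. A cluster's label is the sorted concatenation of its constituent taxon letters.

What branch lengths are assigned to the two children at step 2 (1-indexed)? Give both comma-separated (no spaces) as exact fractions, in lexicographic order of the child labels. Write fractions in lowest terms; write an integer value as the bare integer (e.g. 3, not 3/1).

2,31/2

step 1: merge (D,K) at d=15, Q=-82; branch lengths D→4, K→11; new cluster DK
  updated: d(DK,N)=35/2, d(DK,Y)=17/2
step 2: merge (DK,N) at d=35/2, Q=-48; branch lengths DK→2, N→31/2; new cluster DKN
  updated: d(DKN,Y)=13/2
step 3: merge (DKN,Y) at d=13/2; branch lengths DKN→13/4, Y→13/4; new cluster DKNY
final tree: (((D:4,K:11):2,N:31/2):13/4,Y:13/4)
total length: 39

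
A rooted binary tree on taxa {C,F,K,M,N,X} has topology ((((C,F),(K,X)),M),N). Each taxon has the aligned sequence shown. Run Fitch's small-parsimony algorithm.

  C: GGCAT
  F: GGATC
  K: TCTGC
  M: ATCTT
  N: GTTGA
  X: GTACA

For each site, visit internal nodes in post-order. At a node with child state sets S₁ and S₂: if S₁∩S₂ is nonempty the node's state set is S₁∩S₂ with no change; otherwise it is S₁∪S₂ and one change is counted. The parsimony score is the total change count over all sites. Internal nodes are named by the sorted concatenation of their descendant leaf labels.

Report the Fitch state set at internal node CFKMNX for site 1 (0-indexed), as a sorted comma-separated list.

site 0, node CF: C={G} ∩ F={G} → {G} (+0)
site 0, node KX: K={T} ∪ X={G} → {G,T} (+1)
site 0, node CFKX: CF={G} ∩ KX={G,T} → {G} (+0)
site 0, node CFKMX: CFKX={G} ∪ M={A} → {A,G} (+1)
site 0, node CFKMNX: CFKMX={A,G} ∩ N={G} → {G} (+0)
site 1, node CF: C={G} ∩ F={G} → {G} (+0)
site 1, node KX: K={C} ∪ X={T} → {C,T} (+1)
site 1, node CFKX: CF={G} ∪ KX={C,T} → {C,G,T} (+1)
site 1, node CFKMX: CFKX={C,G,T} ∩ M={T} → {T} (+0)
site 1, node CFKMNX: CFKMX={T} ∩ N={T} → {T} (+0)
site 2, node CF: C={C} ∪ F={A} → {A,C} (+1)
site 2, node KX: K={T} ∪ X={A} → {A,T} (+1)
site 2, node CFKX: CF={A,C} ∩ KX={A,T} → {A} (+0)
site 2, node CFKMX: CFKX={A} ∪ M={C} → {A,C} (+1)
site 2, node CFKMNX: CFKMX={A,C} ∪ N={T} → {A,C,T} (+1)
site 3, node CF: C={A} ∪ F={T} → {A,T} (+1)
site 3, node KX: K={G} ∪ X={C} → {C,G} (+1)
site 3, node CFKX: CF={A,T} ∪ KX={C,G} → {A,C,G,T} (+1)
site 3, node CFKMX: CFKX={A,C,G,T} ∩ M={T} → {T} (+0)
site 3, node CFKMNX: CFKMX={T} ∪ N={G} → {G,T} (+1)
site 4, node CF: C={T} ∪ F={C} → {C,T} (+1)
site 4, node KX: K={C} ∪ X={A} → {A,C} (+1)
site 4, node CFKX: CF={C,T} ∩ KX={A,C} → {C} (+0)
site 4, node CFKMX: CFKX={C} ∪ M={T} → {C,T} (+1)
site 4, node CFKMNX: CFKMX={C,T} ∪ N={A} → {A,C,T} (+1)
per-site changes: [2, 2, 4, 4, 4]; total = 16

T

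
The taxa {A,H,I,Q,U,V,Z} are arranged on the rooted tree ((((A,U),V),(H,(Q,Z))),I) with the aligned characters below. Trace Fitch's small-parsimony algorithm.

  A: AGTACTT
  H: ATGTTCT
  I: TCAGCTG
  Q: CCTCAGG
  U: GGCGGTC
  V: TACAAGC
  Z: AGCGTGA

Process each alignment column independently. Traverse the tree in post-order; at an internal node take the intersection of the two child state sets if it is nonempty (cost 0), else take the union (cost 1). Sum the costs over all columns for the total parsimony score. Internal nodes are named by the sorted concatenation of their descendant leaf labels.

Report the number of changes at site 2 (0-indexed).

4

[col 0] AU: children A:{A}, U:{G} ∪→ {A,G}; cost 1
[col 0] AUV: children AU:{A,G}, V:{T} ∪→ {A,G,T}; cost 1
[col 0] QZ: children Q:{C}, Z:{A} ∪→ {A,C}; cost 1
[col 0] HQZ: children H:{A}, QZ:{A,C} ∩→ {A}; cost 0
[col 0] AHQUVZ: children AUV:{A,G,T}, HQZ:{A} ∩→ {A}; cost 0
[col 0] AHIQUVZ: children AHQUVZ:{A}, I:{T} ∪→ {A,T}; cost 1
[col 1] AU: children A:{G}, U:{G} ∩→ {G}; cost 0
[col 1] AUV: children AU:{G}, V:{A} ∪→ {A,G}; cost 1
[col 1] QZ: children Q:{C}, Z:{G} ∪→ {C,G}; cost 1
[col 1] HQZ: children H:{T}, QZ:{C,G} ∪→ {C,G,T}; cost 1
[col 1] AHQUVZ: children AUV:{A,G}, HQZ:{C,G,T} ∩→ {G}; cost 0
[col 1] AHIQUVZ: children AHQUVZ:{G}, I:{C} ∪→ {C,G}; cost 1
[col 2] AU: children A:{T}, U:{C} ∪→ {C,T}; cost 1
[col 2] AUV: children AU:{C,T}, V:{C} ∩→ {C}; cost 0
[col 2] QZ: children Q:{T}, Z:{C} ∪→ {C,T}; cost 1
[col 2] HQZ: children H:{G}, QZ:{C,T} ∪→ {C,G,T}; cost 1
[col 2] AHQUVZ: children AUV:{C}, HQZ:{C,G,T} ∩→ {C}; cost 0
[col 2] AHIQUVZ: children AHQUVZ:{C}, I:{A} ∪→ {A,C}; cost 1
[col 3] AU: children A:{A}, U:{G} ∪→ {A,G}; cost 1
[col 3] AUV: children AU:{A,G}, V:{A} ∩→ {A}; cost 0
[col 3] QZ: children Q:{C}, Z:{G} ∪→ {C,G}; cost 1
[col 3] HQZ: children H:{T}, QZ:{C,G} ∪→ {C,G,T}; cost 1
[col 3] AHQUVZ: children AUV:{A}, HQZ:{C,G,T} ∪→ {A,C,G,T}; cost 1
[col 3] AHIQUVZ: children AHQUVZ:{A,C,G,T}, I:{G} ∩→ {G}; cost 0
[col 4] AU: children A:{C}, U:{G} ∪→ {C,G}; cost 1
[col 4] AUV: children AU:{C,G}, V:{A} ∪→ {A,C,G}; cost 1
[col 4] QZ: children Q:{A}, Z:{T} ∪→ {A,T}; cost 1
[col 4] HQZ: children H:{T}, QZ:{A,T} ∩→ {T}; cost 0
[col 4] AHQUVZ: children AUV:{A,C,G}, HQZ:{T} ∪→ {A,C,G,T}; cost 1
[col 4] AHIQUVZ: children AHQUVZ:{A,C,G,T}, I:{C} ∩→ {C}; cost 0
[col 5] AU: children A:{T}, U:{T} ∩→ {T}; cost 0
[col 5] AUV: children AU:{T}, V:{G} ∪→ {G,T}; cost 1
[col 5] QZ: children Q:{G}, Z:{G} ∩→ {G}; cost 0
[col 5] HQZ: children H:{C}, QZ:{G} ∪→ {C,G}; cost 1
[col 5] AHQUVZ: children AUV:{G,T}, HQZ:{C,G} ∩→ {G}; cost 0
[col 5] AHIQUVZ: children AHQUVZ:{G}, I:{T} ∪→ {G,T}; cost 1
[col 6] AU: children A:{T}, U:{C} ∪→ {C,T}; cost 1
[col 6] AUV: children AU:{C,T}, V:{C} ∩→ {C}; cost 0
[col 6] QZ: children Q:{G}, Z:{A} ∪→ {A,G}; cost 1
[col 6] HQZ: children H:{T}, QZ:{A,G} ∪→ {A,G,T}; cost 1
[col 6] AHQUVZ: children AUV:{C}, HQZ:{A,G,T} ∪→ {A,C,G,T}; cost 1
[col 6] AHIQUVZ: children AHQUVZ:{A,C,G,T}, I:{G} ∩→ {G}; cost 0
per-site changes: [4, 4, 4, 4, 4, 3, 4]; total = 27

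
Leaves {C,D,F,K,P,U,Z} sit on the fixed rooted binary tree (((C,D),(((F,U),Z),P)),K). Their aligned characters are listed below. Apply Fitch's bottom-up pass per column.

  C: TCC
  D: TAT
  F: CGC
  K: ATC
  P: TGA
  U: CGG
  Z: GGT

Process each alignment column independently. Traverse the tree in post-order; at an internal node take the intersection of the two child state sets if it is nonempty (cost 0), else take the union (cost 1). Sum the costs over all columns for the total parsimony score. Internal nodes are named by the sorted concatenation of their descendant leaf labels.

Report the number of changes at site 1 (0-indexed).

3

[col 0] CD: children C:{T}, D:{T} ∩→ {T}; cost 0
[col 0] FU: children F:{C}, U:{C} ∩→ {C}; cost 0
[col 0] FUZ: children FU:{C}, Z:{G} ∪→ {C,G}; cost 1
[col 0] FPUZ: children FUZ:{C,G}, P:{T} ∪→ {C,G,T}; cost 1
[col 0] CDFPUZ: children CD:{T}, FPUZ:{C,G,T} ∩→ {T}; cost 0
[col 0] CDFKPUZ: children CDFPUZ:{T}, K:{A} ∪→ {A,T}; cost 1
[col 1] CD: children C:{C}, D:{A} ∪→ {A,C}; cost 1
[col 1] FU: children F:{G}, U:{G} ∩→ {G}; cost 0
[col 1] FUZ: children FU:{G}, Z:{G} ∩→ {G}; cost 0
[col 1] FPUZ: children FUZ:{G}, P:{G} ∩→ {G}; cost 0
[col 1] CDFPUZ: children CD:{A,C}, FPUZ:{G} ∪→ {A,C,G}; cost 1
[col 1] CDFKPUZ: children CDFPUZ:{A,C,G}, K:{T} ∪→ {A,C,G,T}; cost 1
[col 2] CD: children C:{C}, D:{T} ∪→ {C,T}; cost 1
[col 2] FU: children F:{C}, U:{G} ∪→ {C,G}; cost 1
[col 2] FUZ: children FU:{C,G}, Z:{T} ∪→ {C,G,T}; cost 1
[col 2] FPUZ: children FUZ:{C,G,T}, P:{A} ∪→ {A,C,G,T}; cost 1
[col 2] CDFPUZ: children CD:{C,T}, FPUZ:{A,C,G,T} ∩→ {C,T}; cost 0
[col 2] CDFKPUZ: children CDFPUZ:{C,T}, K:{C} ∩→ {C}; cost 0
per-site changes: [3, 3, 4]; total = 10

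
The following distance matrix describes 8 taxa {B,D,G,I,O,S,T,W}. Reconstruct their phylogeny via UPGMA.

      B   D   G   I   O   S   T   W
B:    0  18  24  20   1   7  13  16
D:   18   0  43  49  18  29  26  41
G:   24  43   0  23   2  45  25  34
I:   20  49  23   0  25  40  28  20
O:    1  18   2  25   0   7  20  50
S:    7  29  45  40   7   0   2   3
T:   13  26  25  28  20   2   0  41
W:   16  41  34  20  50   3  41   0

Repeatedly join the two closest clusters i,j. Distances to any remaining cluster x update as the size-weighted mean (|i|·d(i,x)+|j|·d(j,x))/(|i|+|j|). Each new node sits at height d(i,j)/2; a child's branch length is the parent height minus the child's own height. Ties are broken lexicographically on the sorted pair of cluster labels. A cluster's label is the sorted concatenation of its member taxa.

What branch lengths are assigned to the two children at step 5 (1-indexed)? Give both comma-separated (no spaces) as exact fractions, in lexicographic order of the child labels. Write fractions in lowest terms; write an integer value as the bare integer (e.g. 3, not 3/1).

11/2,91/8

step 1: merge (B,O) at d=1; branch lengths B→1/2, O→1/2; new cluster BO
  updated: d(BO,D)=18, d(BO,G)=13, d(BO,I)=45/2, d(BO,S)=7, d(BO,T)=33/2, d(BO,W)=33
step 2: merge (S,T) at d=2; branch lengths S→1, T→1; new cluster ST
  updated: d(BO,ST)=47/4, d(D,ST)=55/2, d(G,ST)=35, d(I,ST)=34, d(ST,W)=22
step 3: merge (BO,ST) at d=47/4; branch lengths BO→43/8, ST→39/8; new cluster BOST
  updated: d(BOST,D)=91/4, d(BOST,G)=24, d(BOST,I)=113/4, d(BOST,W)=55/2
step 4: merge (I,W) at d=20; branch lengths I→10, W→10; new cluster IW
  updated: d(BOST,IW)=223/8, d(D,IW)=45, d(G,IW)=57/2
step 5: merge (BOST,D) at d=91/4; branch lengths BOST→11/2, D→91/8; new cluster BDOST
  updated: d(BDOST,G)=139/5, d(BDOST,IW)=313/10
step 6: merge (BDOST,G) at d=139/5; branch lengths BDOST→101/40, G→139/10; new cluster BDGOST
  updated: d(BDGOST,IW)=185/6
step 7: merge (BDGOST,IW) at d=185/6; branch lengths BDGOST→91/60, IW→65/12; new cluster BDGIOSTW
final tree: (((((B:1/2,O:1/2):43/8,(S:1,T:1):39/8):11/2,D:91/8):101/40,G:139/10):91/60,(I:10,W:10):65/12)
total length: 4409/60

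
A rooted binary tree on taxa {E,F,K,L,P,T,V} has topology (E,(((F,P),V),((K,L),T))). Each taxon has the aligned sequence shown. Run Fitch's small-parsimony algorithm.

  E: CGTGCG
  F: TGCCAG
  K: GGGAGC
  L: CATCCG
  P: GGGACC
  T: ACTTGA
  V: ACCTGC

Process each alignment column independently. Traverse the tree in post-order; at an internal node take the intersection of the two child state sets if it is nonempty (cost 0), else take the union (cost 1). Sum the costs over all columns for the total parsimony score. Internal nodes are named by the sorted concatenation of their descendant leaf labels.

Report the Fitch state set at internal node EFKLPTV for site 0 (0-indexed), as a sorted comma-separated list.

[col 0] FP: children F:{T}, P:{G} ∪→ {G,T}; cost 1
[col 0] FPV: children FP:{G,T}, V:{A} ∪→ {A,G,T}; cost 1
[col 0] KL: children K:{G}, L:{C} ∪→ {C,G}; cost 1
[col 0] KLT: children KL:{C,G}, T:{A} ∪→ {A,C,G}; cost 1
[col 0] FKLPTV: children FPV:{A,G,T}, KLT:{A,C,G} ∩→ {A,G}; cost 0
[col 0] EFKLPTV: children E:{C}, FKLPTV:{A,G} ∪→ {A,C,G}; cost 1
[col 1] FP: children F:{G}, P:{G} ∩→ {G}; cost 0
[col 1] FPV: children FP:{G}, V:{C} ∪→ {C,G}; cost 1
[col 1] KL: children K:{G}, L:{A} ∪→ {A,G}; cost 1
[col 1] KLT: children KL:{A,G}, T:{C} ∪→ {A,C,G}; cost 1
[col 1] FKLPTV: children FPV:{C,G}, KLT:{A,C,G} ∩→ {C,G}; cost 0
[col 1] EFKLPTV: children E:{G}, FKLPTV:{C,G} ∩→ {G}; cost 0
[col 2] FP: children F:{C}, P:{G} ∪→ {C,G}; cost 1
[col 2] FPV: children FP:{C,G}, V:{C} ∩→ {C}; cost 0
[col 2] KL: children K:{G}, L:{T} ∪→ {G,T}; cost 1
[col 2] KLT: children KL:{G,T}, T:{T} ∩→ {T}; cost 0
[col 2] FKLPTV: children FPV:{C}, KLT:{T} ∪→ {C,T}; cost 1
[col 2] EFKLPTV: children E:{T}, FKLPTV:{C,T} ∩→ {T}; cost 0
[col 3] FP: children F:{C}, P:{A} ∪→ {A,C}; cost 1
[col 3] FPV: children FP:{A,C}, V:{T} ∪→ {A,C,T}; cost 1
[col 3] KL: children K:{A}, L:{C} ∪→ {A,C}; cost 1
[col 3] KLT: children KL:{A,C}, T:{T} ∪→ {A,C,T}; cost 1
[col 3] FKLPTV: children FPV:{A,C,T}, KLT:{A,C,T} ∩→ {A,C,T}; cost 0
[col 3] EFKLPTV: children E:{G}, FKLPTV:{A,C,T} ∪→ {A,C,G,T}; cost 1
[col 4] FP: children F:{A}, P:{C} ∪→ {A,C}; cost 1
[col 4] FPV: children FP:{A,C}, V:{G} ∪→ {A,C,G}; cost 1
[col 4] KL: children K:{G}, L:{C} ∪→ {C,G}; cost 1
[col 4] KLT: children KL:{C,G}, T:{G} ∩→ {G}; cost 0
[col 4] FKLPTV: children FPV:{A,C,G}, KLT:{G} ∩→ {G}; cost 0
[col 4] EFKLPTV: children E:{C}, FKLPTV:{G} ∪→ {C,G}; cost 1
[col 5] FP: children F:{G}, P:{C} ∪→ {C,G}; cost 1
[col 5] FPV: children FP:{C,G}, V:{C} ∩→ {C}; cost 0
[col 5] KL: children K:{C}, L:{G} ∪→ {C,G}; cost 1
[col 5] KLT: children KL:{C,G}, T:{A} ∪→ {A,C,G}; cost 1
[col 5] FKLPTV: children FPV:{C}, KLT:{A,C,G} ∩→ {C}; cost 0
[col 5] EFKLPTV: children E:{G}, FKLPTV:{C} ∪→ {C,G}; cost 1
per-site changes: [5, 3, 3, 5, 4, 4]; total = 24

A,C,G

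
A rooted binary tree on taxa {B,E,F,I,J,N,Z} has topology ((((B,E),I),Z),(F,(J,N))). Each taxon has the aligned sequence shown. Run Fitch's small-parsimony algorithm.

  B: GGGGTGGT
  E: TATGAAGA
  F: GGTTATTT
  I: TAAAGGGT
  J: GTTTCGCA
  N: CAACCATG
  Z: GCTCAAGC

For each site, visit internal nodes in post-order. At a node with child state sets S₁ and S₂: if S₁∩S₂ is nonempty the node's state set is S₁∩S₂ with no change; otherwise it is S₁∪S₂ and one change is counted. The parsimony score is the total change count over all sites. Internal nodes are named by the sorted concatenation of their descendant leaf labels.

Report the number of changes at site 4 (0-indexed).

3

site 0, node BE: B={G} ∪ E={T} → {G,T} (+1)
site 0, node BEI: BE={G,T} ∩ I={T} → {T} (+0)
site 0, node BEIZ: BEI={T} ∪ Z={G} → {G,T} (+1)
site 0, node JN: J={G} ∪ N={C} → {C,G} (+1)
site 0, node FJN: F={G} ∩ JN={C,G} → {G} (+0)
site 0, node BEFIJNZ: BEIZ={G,T} ∩ FJN={G} → {G} (+0)
site 1, node BE: B={G} ∪ E={A} → {A,G} (+1)
site 1, node BEI: BE={A,G} ∩ I={A} → {A} (+0)
site 1, node BEIZ: BEI={A} ∪ Z={C} → {A,C} (+1)
site 1, node JN: J={T} ∪ N={A} → {A,T} (+1)
site 1, node FJN: F={G} ∪ JN={A,T} → {A,G,T} (+1)
site 1, node BEFIJNZ: BEIZ={A,C} ∩ FJN={A,G,T} → {A} (+0)
site 2, node BE: B={G} ∪ E={T} → {G,T} (+1)
site 2, node BEI: BE={G,T} ∪ I={A} → {A,G,T} (+1)
site 2, node BEIZ: BEI={A,G,T} ∩ Z={T} → {T} (+0)
site 2, node JN: J={T} ∪ N={A} → {A,T} (+1)
site 2, node FJN: F={T} ∩ JN={A,T} → {T} (+0)
site 2, node BEFIJNZ: BEIZ={T} ∩ FJN={T} → {T} (+0)
site 3, node BE: B={G} ∩ E={G} → {G} (+0)
site 3, node BEI: BE={G} ∪ I={A} → {A,G} (+1)
site 3, node BEIZ: BEI={A,G} ∪ Z={C} → {A,C,G} (+1)
site 3, node JN: J={T} ∪ N={C} → {C,T} (+1)
site 3, node FJN: F={T} ∩ JN={C,T} → {T} (+0)
site 3, node BEFIJNZ: BEIZ={A,C,G} ∪ FJN={T} → {A,C,G,T} (+1)
site 4, node BE: B={T} ∪ E={A} → {A,T} (+1)
site 4, node BEI: BE={A,T} ∪ I={G} → {A,G,T} (+1)
site 4, node BEIZ: BEI={A,G,T} ∩ Z={A} → {A} (+0)
site 4, node JN: J={C} ∩ N={C} → {C} (+0)
site 4, node FJN: F={A} ∪ JN={C} → {A,C} (+1)
site 4, node BEFIJNZ: BEIZ={A} ∩ FJN={A,C} → {A} (+0)
site 5, node BE: B={G} ∪ E={A} → {A,G} (+1)
site 5, node BEI: BE={A,G} ∩ I={G} → {G} (+0)
site 5, node BEIZ: BEI={G} ∪ Z={A} → {A,G} (+1)
site 5, node JN: J={G} ∪ N={A} → {A,G} (+1)
site 5, node FJN: F={T} ∪ JN={A,G} → {A,G,T} (+1)
site 5, node BEFIJNZ: BEIZ={A,G} ∩ FJN={A,G,T} → {A,G} (+0)
site 6, node BE: B={G} ∩ E={G} → {G} (+0)
site 6, node BEI: BE={G} ∩ I={G} → {G} (+0)
site 6, node BEIZ: BEI={G} ∩ Z={G} → {G} (+0)
site 6, node JN: J={C} ∪ N={T} → {C,T} (+1)
site 6, node FJN: F={T} ∩ JN={C,T} → {T} (+0)
site 6, node BEFIJNZ: BEIZ={G} ∪ FJN={T} → {G,T} (+1)
site 7, node BE: B={T} ∪ E={A} → {A,T} (+1)
site 7, node BEI: BE={A,T} ∩ I={T} → {T} (+0)
site 7, node BEIZ: BEI={T} ∪ Z={C} → {C,T} (+1)
site 7, node JN: J={A} ∪ N={G} → {A,G} (+1)
site 7, node FJN: F={T} ∪ JN={A,G} → {A,G,T} (+1)
site 7, node BEFIJNZ: BEIZ={C,T} ∩ FJN={A,G,T} → {T} (+0)
per-site changes: [3, 4, 3, 4, 3, 4, 2, 4]; total = 27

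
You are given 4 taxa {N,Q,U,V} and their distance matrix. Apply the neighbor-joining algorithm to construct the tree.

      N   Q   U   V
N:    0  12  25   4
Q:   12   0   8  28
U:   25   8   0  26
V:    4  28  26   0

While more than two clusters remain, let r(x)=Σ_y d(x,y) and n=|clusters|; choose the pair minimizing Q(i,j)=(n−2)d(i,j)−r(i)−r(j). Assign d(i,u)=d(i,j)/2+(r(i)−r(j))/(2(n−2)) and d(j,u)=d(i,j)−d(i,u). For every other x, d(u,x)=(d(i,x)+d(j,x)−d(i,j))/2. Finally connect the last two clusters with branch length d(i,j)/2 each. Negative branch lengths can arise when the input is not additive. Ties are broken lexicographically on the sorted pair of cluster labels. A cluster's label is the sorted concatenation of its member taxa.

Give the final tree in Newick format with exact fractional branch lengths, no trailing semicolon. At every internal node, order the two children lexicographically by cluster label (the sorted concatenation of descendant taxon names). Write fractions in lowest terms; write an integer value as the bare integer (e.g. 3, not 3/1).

iteration 1: select N,V (d=4, Q=-91); attach at lengths (-9/4, 25/4); label the merged cluster NV
  updated: d(NV,Q)=18, d(NV,U)=47/2
iteration 2: select NV,Q (d=18, Q=-99/2); attach at lengths (67/4, 5/4); label the merged cluster NQV
  updated: d(NQV,U)=27/4
iteration 3: select NQV,U (d=27/4); attach at lengths (27/8, 27/8); label the merged cluster NQUV
final tree: (((N:-9/4,V:25/4):67/4,Q:5/4):27/8,U:27/8)
total length: 115/4

(((N:-9/4,V:25/4):67/4,Q:5/4):27/8,U:27/8)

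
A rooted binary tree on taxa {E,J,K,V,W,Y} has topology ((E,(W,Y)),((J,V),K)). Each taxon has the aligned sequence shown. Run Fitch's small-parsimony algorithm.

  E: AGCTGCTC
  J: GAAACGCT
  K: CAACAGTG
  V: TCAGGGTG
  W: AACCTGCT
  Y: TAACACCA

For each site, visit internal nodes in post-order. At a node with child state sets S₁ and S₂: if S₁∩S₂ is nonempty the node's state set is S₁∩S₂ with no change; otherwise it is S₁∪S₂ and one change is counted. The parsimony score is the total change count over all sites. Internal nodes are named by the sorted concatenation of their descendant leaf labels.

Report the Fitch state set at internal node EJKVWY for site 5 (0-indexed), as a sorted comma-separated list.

C,G

[col 0] WY: children W:{A}, Y:{T} ∪→ {A,T}; cost 1
[col 0] EWY: children E:{A}, WY:{A,T} ∩→ {A}; cost 0
[col 0] JV: children J:{G}, V:{T} ∪→ {G,T}; cost 1
[col 0] JKV: children JV:{G,T}, K:{C} ∪→ {C,G,T}; cost 1
[col 0] EJKVWY: children EWY:{A}, JKV:{C,G,T} ∪→ {A,C,G,T}; cost 1
[col 1] WY: children W:{A}, Y:{A} ∩→ {A}; cost 0
[col 1] EWY: children E:{G}, WY:{A} ∪→ {A,G}; cost 1
[col 1] JV: children J:{A}, V:{C} ∪→ {A,C}; cost 1
[col 1] JKV: children JV:{A,C}, K:{A} ∩→ {A}; cost 0
[col 1] EJKVWY: children EWY:{A,G}, JKV:{A} ∩→ {A}; cost 0
[col 2] WY: children W:{C}, Y:{A} ∪→ {A,C}; cost 1
[col 2] EWY: children E:{C}, WY:{A,C} ∩→ {C}; cost 0
[col 2] JV: children J:{A}, V:{A} ∩→ {A}; cost 0
[col 2] JKV: children JV:{A}, K:{A} ∩→ {A}; cost 0
[col 2] EJKVWY: children EWY:{C}, JKV:{A} ∪→ {A,C}; cost 1
[col 3] WY: children W:{C}, Y:{C} ∩→ {C}; cost 0
[col 3] EWY: children E:{T}, WY:{C} ∪→ {C,T}; cost 1
[col 3] JV: children J:{A}, V:{G} ∪→ {A,G}; cost 1
[col 3] JKV: children JV:{A,G}, K:{C} ∪→ {A,C,G}; cost 1
[col 3] EJKVWY: children EWY:{C,T}, JKV:{A,C,G} ∩→ {C}; cost 0
[col 4] WY: children W:{T}, Y:{A} ∪→ {A,T}; cost 1
[col 4] EWY: children E:{G}, WY:{A,T} ∪→ {A,G,T}; cost 1
[col 4] JV: children J:{C}, V:{G} ∪→ {C,G}; cost 1
[col 4] JKV: children JV:{C,G}, K:{A} ∪→ {A,C,G}; cost 1
[col 4] EJKVWY: children EWY:{A,G,T}, JKV:{A,C,G} ∩→ {A,G}; cost 0
[col 5] WY: children W:{G}, Y:{C} ∪→ {C,G}; cost 1
[col 5] EWY: children E:{C}, WY:{C,G} ∩→ {C}; cost 0
[col 5] JV: children J:{G}, V:{G} ∩→ {G}; cost 0
[col 5] JKV: children JV:{G}, K:{G} ∩→ {G}; cost 0
[col 5] EJKVWY: children EWY:{C}, JKV:{G} ∪→ {C,G}; cost 1
[col 6] WY: children W:{C}, Y:{C} ∩→ {C}; cost 0
[col 6] EWY: children E:{T}, WY:{C} ∪→ {C,T}; cost 1
[col 6] JV: children J:{C}, V:{T} ∪→ {C,T}; cost 1
[col 6] JKV: children JV:{C,T}, K:{T} ∩→ {T}; cost 0
[col 6] EJKVWY: children EWY:{C,T}, JKV:{T} ∩→ {T}; cost 0
[col 7] WY: children W:{T}, Y:{A} ∪→ {A,T}; cost 1
[col 7] EWY: children E:{C}, WY:{A,T} ∪→ {A,C,T}; cost 1
[col 7] JV: children J:{T}, V:{G} ∪→ {G,T}; cost 1
[col 7] JKV: children JV:{G,T}, K:{G} ∩→ {G}; cost 0
[col 7] EJKVWY: children EWY:{A,C,T}, JKV:{G} ∪→ {A,C,G,T}; cost 1
per-site changes: [4, 2, 2, 3, 4, 2, 2, 4]; total = 23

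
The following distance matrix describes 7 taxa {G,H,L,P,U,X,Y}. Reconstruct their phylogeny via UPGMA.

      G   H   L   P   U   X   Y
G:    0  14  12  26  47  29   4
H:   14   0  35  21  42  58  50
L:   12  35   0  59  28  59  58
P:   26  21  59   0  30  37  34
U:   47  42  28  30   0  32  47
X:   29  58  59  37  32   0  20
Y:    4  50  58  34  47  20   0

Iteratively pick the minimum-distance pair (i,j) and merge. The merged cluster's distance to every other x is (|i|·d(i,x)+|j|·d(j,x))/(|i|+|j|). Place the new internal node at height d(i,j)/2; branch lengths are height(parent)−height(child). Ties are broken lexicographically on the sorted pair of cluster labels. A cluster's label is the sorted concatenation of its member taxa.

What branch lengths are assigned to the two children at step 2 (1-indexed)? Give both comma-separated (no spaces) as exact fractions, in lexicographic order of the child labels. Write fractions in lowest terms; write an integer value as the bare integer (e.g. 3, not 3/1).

21/2,21/2

1. join G+Y (d=4) ⇒ GY; edges |G|=2, |Y|=2
  updated: d(GY,H)=32, d(GY,L)=35, d(GY,P)=30, d(GY,U)=47, d(GY,X)=49/2
2. join H+P (d=21) ⇒ HP; edges |H|=21/2, |P|=21/2
  updated: d(GY,HP)=31, d(HP,L)=47, d(HP,U)=36, d(HP,X)=95/2
3. join GY+X (d=49/2) ⇒ GXY; edges |GY|=41/4, |X|=49/4
  updated: d(GXY,HP)=73/2, d(GXY,L)=43, d(GXY,U)=42
4. join L+U (d=28) ⇒ LU; edges |L|=14, |U|=14
  updated: d(GXY,LU)=85/2, d(HP,LU)=83/2
5. join GXY+HP (d=73/2) ⇒ GHPXY; edges |GXY|=6, |HP|=31/4
  updated: d(GHPXY,LU)=421/10
6. join GHPXY+LU (d=421/10) ⇒ GHLPUXY; edges |GHPXY|=14/5, |LU|=141/20
final tree: ((((G:2,Y:2):41/4,X:49/4):6,(H:21/2,P:21/2):31/4):14/5,(L:14,U:14):141/20)
total length: 991/10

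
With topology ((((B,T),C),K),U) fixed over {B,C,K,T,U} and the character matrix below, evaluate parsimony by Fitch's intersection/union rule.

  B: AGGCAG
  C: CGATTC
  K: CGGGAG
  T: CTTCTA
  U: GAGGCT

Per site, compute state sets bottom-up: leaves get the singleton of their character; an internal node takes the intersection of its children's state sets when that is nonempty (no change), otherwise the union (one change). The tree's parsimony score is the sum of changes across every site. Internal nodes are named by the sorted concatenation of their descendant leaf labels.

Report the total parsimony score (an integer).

14

BT@0: {A} ∪ {C} = {A,C} (union, +1)
BCT@0: {A,C} ∩ {C} = {C} (intersection, +0)
BCKT@0: {C} ∩ {C} = {C} (intersection, +0)
BCKTU@0: {C} ∪ {G} = {C,G} (union, +1)
BT@1: {G} ∪ {T} = {G,T} (union, +1)
BCT@1: {G,T} ∩ {G} = {G} (intersection, +0)
BCKT@1: {G} ∩ {G} = {G} (intersection, +0)
BCKTU@1: {G} ∪ {A} = {A,G} (union, +1)
BT@2: {G} ∪ {T} = {G,T} (union, +1)
BCT@2: {G,T} ∪ {A} = {A,G,T} (union, +1)
BCKT@2: {A,G,T} ∩ {G} = {G} (intersection, +0)
BCKTU@2: {G} ∩ {G} = {G} (intersection, +0)
BT@3: {C} ∩ {C} = {C} (intersection, +0)
BCT@3: {C} ∪ {T} = {C,T} (union, +1)
BCKT@3: {C,T} ∪ {G} = {C,G,T} (union, +1)
BCKTU@3: {C,G,T} ∩ {G} = {G} (intersection, +0)
BT@4: {A} ∪ {T} = {A,T} (union, +1)
BCT@4: {A,T} ∩ {T} = {T} (intersection, +0)
BCKT@4: {T} ∪ {A} = {A,T} (union, +1)
BCKTU@4: {A,T} ∪ {C} = {A,C,T} (union, +1)
BT@5: {G} ∪ {A} = {A,G} (union, +1)
BCT@5: {A,G} ∪ {C} = {A,C,G} (union, +1)
BCKT@5: {A,C,G} ∩ {G} = {G} (intersection, +0)
BCKTU@5: {G} ∪ {T} = {G,T} (union, +1)
per-site changes: [2, 2, 2, 2, 3, 3]; total = 14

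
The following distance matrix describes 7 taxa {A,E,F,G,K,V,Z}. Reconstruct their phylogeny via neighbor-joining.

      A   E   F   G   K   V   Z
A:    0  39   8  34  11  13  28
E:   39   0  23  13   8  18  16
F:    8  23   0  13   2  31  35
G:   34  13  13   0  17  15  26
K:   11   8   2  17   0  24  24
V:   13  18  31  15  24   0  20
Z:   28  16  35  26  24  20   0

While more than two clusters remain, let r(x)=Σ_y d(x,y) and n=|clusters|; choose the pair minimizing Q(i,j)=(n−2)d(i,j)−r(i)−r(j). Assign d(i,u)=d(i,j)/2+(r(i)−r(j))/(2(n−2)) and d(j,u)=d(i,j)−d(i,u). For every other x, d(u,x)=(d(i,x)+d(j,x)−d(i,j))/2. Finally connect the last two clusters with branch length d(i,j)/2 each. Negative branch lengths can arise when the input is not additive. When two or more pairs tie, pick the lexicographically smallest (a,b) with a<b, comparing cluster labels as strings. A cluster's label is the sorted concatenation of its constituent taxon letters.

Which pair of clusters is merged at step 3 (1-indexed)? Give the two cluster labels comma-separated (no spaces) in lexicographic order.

E,Z

step 1: merge (A,F) at d=8, Q=-205; branch lengths A→61/10, F→19/10; new cluster AF
  updated: d(AF,E)=27, d(AF,G)=39/2, d(AF,K)=5/2, d(AF,V)=18, d(AF,Z)=55/2
step 2: merge (AF,K) at d=5/2, Q=-160; branch lengths AF→29/8, K→-9/8; new cluster AFK
  updated: d(AFK,E)=65/4, d(AFK,G)=17, d(AFK,V)=79/4, d(AFK,Z)=49/2
step 3: merge (E,Z) at d=16, Q=-407/4; branch lengths E→33/8, Z→95/8; new cluster EZ
  updated: d(AFK,EZ)=99/8, d(EZ,G)=23/2, d(EZ,V)=11
step 4: merge (AFK,EZ) at d=99/8, Q=-237/4; branch lengths AFK→39/4, EZ→21/8; new cluster AEFKZ
  updated: d(AEFKZ,G)=129/16, d(AEFKZ,V)=147/16
step 5: merge (AEFKZ,G) at d=129/16, Q=-129/4; branch lengths AEFKZ→9/8, G→111/16; new cluster AEFGKZ
  updated: d(AEFGKZ,V)=129/16
step 6: merge (AEFGKZ,V) at d=129/16; branch lengths AEFGKZ→129/32, V→129/32; new cluster AEFGKVZ
final tree: (((((A:61/10,F:19/10):29/8,K:-9/8):39/4,(E:33/8,Z:95/8):21/8):9/8,G:111/16):129/32,V:129/32)
total length: 55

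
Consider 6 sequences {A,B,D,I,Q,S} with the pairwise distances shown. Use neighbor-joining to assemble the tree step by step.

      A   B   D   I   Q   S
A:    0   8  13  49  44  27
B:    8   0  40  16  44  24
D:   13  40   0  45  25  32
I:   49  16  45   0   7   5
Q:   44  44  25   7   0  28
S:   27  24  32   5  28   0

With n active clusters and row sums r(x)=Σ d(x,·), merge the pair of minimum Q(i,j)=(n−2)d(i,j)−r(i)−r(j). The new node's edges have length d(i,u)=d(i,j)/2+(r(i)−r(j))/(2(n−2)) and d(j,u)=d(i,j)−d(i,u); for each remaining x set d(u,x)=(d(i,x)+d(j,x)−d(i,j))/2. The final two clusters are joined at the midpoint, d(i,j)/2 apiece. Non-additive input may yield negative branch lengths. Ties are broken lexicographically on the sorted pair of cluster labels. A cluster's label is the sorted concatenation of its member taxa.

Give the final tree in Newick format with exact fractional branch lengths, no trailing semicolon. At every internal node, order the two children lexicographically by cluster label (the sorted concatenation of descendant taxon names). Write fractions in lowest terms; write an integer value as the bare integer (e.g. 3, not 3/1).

step 1: merge (A,D) at d=13, Q=-244; branch lengths A→19/4, D→33/4; new cluster AD
  updated: d(AD,B)=35/2, d(AD,I)=81/2, d(AD,Q)=28, d(AD,S)=23
step 2: merge (AD,B) at d=35/2, Q=-158; branch lengths AD→10, B→15/2; new cluster ABD
  updated: d(ABD,I)=39/2, d(ABD,Q)=109/4, d(ABD,S)=59/4
step 3: merge (ABD,S) at d=59/4, Q=-319/4; branch lengths ABD→173/16, S→63/16; new cluster ABDS
  updated: d(ABDS,I)=39/8, d(ABDS,Q)=81/4
step 4: merge (ABDS,I) at d=39/8, Q=-257/8; branch lengths ABDS→145/16, I→-67/16; new cluster ABDIS
  updated: d(ABDIS,Q)=179/16
step 5: merge (ABDIS,Q) at d=179/16; branch lengths ABDIS→179/32, Q→179/32; new cluster ABDIQS
final tree: (((((A:19/4,D:33/4):10,B:15/2):173/16,S:63/16):145/16,I:-67/16):179/32,Q:179/32)
total length: 981/16

(((((A:19/4,D:33/4):10,B:15/2):173/16,S:63/16):145/16,I:-67/16):179/32,Q:179/32)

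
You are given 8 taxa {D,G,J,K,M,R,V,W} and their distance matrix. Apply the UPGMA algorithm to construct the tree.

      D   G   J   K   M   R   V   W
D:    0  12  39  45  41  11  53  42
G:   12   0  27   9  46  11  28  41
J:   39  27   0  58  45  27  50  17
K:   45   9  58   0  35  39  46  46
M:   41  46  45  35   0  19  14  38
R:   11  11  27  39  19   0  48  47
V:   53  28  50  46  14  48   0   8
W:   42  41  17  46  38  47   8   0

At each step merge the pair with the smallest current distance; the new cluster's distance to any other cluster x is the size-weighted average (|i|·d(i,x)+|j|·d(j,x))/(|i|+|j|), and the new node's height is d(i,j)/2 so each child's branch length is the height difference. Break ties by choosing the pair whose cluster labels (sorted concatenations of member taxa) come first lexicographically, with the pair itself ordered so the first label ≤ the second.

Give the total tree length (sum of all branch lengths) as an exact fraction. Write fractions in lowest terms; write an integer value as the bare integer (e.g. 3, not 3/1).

step 1: merge (V,W) at d=8; branch lengths V→4, W→4; new cluster VW
  updated: d(D,VW)=95/2, d(G,VW)=69/2, d(J,VW)=67/2, d(K,VW)=46, d(M,VW)=26, d(R,VW)=95/2
step 2: merge (G,K) at d=9; branch lengths G→9/2, K→9/2; new cluster GK
  updated: d(D,GK)=57/2, d(GK,J)=85/2, d(GK,M)=81/2, d(GK,R)=25, d(GK,VW)=161/4
step 3: merge (D,R) at d=11; branch lengths D→11/2, R→11/2; new cluster DR
  updated: d(DR,GK)=107/4, d(DR,J)=33, d(DR,M)=30, d(DR,VW)=95/2
step 4: merge (M,VW) at d=26; branch lengths M→13, VW→9; new cluster MVW
  updated: d(DR,MVW)=125/3, d(GK,MVW)=121/3, d(J,MVW)=112/3
step 5: merge (DR,GK) at d=107/4; branch lengths DR→63/8, GK→71/8; new cluster DGKR
  updated: d(DGKR,J)=151/4, d(DGKR,MVW)=41
step 6: merge (J,MVW) at d=112/3; branch lengths J→56/3, MVW→17/3; new cluster JMVW
  updated: d(DGKR,JMVW)=643/16
step 7: merge (DGKR,JMVW) at d=643/16; branch lengths DGKR→215/32, JMVW→137/96; new cluster DGJKMRVW
final tree: (((D:11/2,R:11/2):63/8,(G:9/2,K:9/2):71/8):215/32,(J:56/3,(M:13,(V:4,W:4):9):17/3):137/96)
total length: 4763/48

4763/48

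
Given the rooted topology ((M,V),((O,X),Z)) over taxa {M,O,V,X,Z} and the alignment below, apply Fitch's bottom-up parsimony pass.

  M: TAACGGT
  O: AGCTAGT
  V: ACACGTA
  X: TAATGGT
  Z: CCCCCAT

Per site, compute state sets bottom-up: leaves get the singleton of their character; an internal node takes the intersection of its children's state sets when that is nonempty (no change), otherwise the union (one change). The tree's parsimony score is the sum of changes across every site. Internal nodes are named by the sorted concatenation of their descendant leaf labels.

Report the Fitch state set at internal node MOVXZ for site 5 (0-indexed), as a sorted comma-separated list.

G

site 0, node MV: M={T} ∪ V={A} → {A,T} (+1)
site 0, node OX: O={A} ∪ X={T} → {A,T} (+1)
site 0, node OXZ: OX={A,T} ∪ Z={C} → {A,C,T} (+1)
site 0, node MOVXZ: MV={A,T} ∩ OXZ={A,C,T} → {A,T} (+0)
site 1, node MV: M={A} ∪ V={C} → {A,C} (+1)
site 1, node OX: O={G} ∪ X={A} → {A,G} (+1)
site 1, node OXZ: OX={A,G} ∪ Z={C} → {A,C,G} (+1)
site 1, node MOVXZ: MV={A,C} ∩ OXZ={A,C,G} → {A,C} (+0)
site 2, node MV: M={A} ∩ V={A} → {A} (+0)
site 2, node OX: O={C} ∪ X={A} → {A,C} (+1)
site 2, node OXZ: OX={A,C} ∩ Z={C} → {C} (+0)
site 2, node MOVXZ: MV={A} ∪ OXZ={C} → {A,C} (+1)
site 3, node MV: M={C} ∩ V={C} → {C} (+0)
site 3, node OX: O={T} ∩ X={T} → {T} (+0)
site 3, node OXZ: OX={T} ∪ Z={C} → {C,T} (+1)
site 3, node MOVXZ: MV={C} ∩ OXZ={C,T} → {C} (+0)
site 4, node MV: M={G} ∩ V={G} → {G} (+0)
site 4, node OX: O={A} ∪ X={G} → {A,G} (+1)
site 4, node OXZ: OX={A,G} ∪ Z={C} → {A,C,G} (+1)
site 4, node MOVXZ: MV={G} ∩ OXZ={A,C,G} → {G} (+0)
site 5, node MV: M={G} ∪ V={T} → {G,T} (+1)
site 5, node OX: O={G} ∩ X={G} → {G} (+0)
site 5, node OXZ: OX={G} ∪ Z={A} → {A,G} (+1)
site 5, node MOVXZ: MV={G,T} ∩ OXZ={A,G} → {G} (+0)
site 6, node MV: M={T} ∪ V={A} → {A,T} (+1)
site 6, node OX: O={T} ∩ X={T} → {T} (+0)
site 6, node OXZ: OX={T} ∩ Z={T} → {T} (+0)
site 6, node MOVXZ: MV={A,T} ∩ OXZ={T} → {T} (+0)
per-site changes: [3, 3, 2, 1, 2, 2, 1]; total = 14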